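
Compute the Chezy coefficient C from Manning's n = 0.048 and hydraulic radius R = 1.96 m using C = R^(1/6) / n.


The Chezy coefficient relates to Manning's n through C = R^(1/6) / n.
R^(1/6) = 1.96^(1/6) = 1.118689.
C = 1.118689 / 0.048 = 23.31 m^(1/2)/s.

23.31


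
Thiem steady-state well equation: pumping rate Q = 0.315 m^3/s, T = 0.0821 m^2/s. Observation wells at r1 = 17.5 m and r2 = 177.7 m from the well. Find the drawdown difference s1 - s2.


Thiem equation: s1 - s2 = Q/(2*pi*T) * ln(r2/r1).
ln(r2/r1) = ln(177.7/17.5) = 2.3179.
Q/(2*pi*T) = 0.315 / (2*pi*0.0821) = 0.315 / 0.5158 = 0.6106.
s1 - s2 = 0.6106 * 2.3179 = 1.4154 m.

1.4154


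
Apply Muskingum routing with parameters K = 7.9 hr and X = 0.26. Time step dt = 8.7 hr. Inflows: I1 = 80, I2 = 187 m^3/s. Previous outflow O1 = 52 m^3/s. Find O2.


Muskingum coefficients:
denom = 2*K*(1-X) + dt = 2*7.9*(1-0.26) + 8.7 = 20.392.
C0 = (dt - 2*K*X)/denom = (8.7 - 2*7.9*0.26)/20.392 = 0.2252.
C1 = (dt + 2*K*X)/denom = (8.7 + 2*7.9*0.26)/20.392 = 0.6281.
C2 = (2*K*(1-X) - dt)/denom = 0.1467.
O2 = C0*I2 + C1*I1 + C2*O1
   = 0.2252*187 + 0.6281*80 + 0.1467*52
   = 99.99 m^3/s.

99.99


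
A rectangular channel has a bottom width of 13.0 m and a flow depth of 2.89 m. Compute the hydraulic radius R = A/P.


For a rectangular section:
Flow area A = b * y = 13.0 * 2.89 = 37.57 m^2.
Wetted perimeter P = b + 2y = 13.0 + 2*2.89 = 18.78 m.
Hydraulic radius R = A/P = 37.57 / 18.78 = 2.0005 m.

2.0005


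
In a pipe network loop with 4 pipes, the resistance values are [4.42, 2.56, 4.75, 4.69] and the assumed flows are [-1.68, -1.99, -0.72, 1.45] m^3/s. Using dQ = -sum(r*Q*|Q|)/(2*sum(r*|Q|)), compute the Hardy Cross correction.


Numerator terms (r*Q*|Q|): 4.42*-1.68*|-1.68| = -12.475; 2.56*-1.99*|-1.99| = -10.1379; 4.75*-0.72*|-0.72| = -2.4624; 4.69*1.45*|1.45| = 9.8607.
Sum of numerator = -15.2145.
Denominator terms (r*|Q|): 4.42*|-1.68| = 7.4256; 2.56*|-1.99| = 5.0944; 4.75*|-0.72| = 3.42; 4.69*|1.45| = 6.8005.
2 * sum of denominator = 2 * 22.7405 = 45.481.
dQ = --15.2145 / 45.481 = 0.3345 m^3/s.

0.3345


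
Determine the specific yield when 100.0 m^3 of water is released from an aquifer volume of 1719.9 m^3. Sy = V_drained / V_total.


Specific yield Sy = Volume drained / Total volume.
Sy = 100.0 / 1719.9
   = 0.0581.

0.0581


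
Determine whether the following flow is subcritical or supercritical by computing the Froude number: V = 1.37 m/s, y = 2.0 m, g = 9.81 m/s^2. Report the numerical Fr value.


The Froude number is defined as Fr = V / sqrt(g*y).
g*y = 9.81 * 2.0 = 19.62.
sqrt(g*y) = sqrt(19.62) = 4.4294.
Fr = 1.37 / 4.4294 = 0.3093.
Since Fr < 1, the flow is subcritical.

0.3093


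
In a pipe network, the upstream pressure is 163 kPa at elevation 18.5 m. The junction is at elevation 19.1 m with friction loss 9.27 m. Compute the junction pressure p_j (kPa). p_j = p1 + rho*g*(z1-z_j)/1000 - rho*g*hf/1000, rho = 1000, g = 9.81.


Junction pressure: p_j = p1 + rho*g*(z1 - z_j)/1000 - rho*g*hf/1000.
Elevation term = 1000*9.81*(18.5 - 19.1)/1000 = -5.886 kPa.
Friction term = 1000*9.81*9.27/1000 = 90.939 kPa.
p_j = 163 + -5.886 - 90.939 = 66.18 kPa.

66.18


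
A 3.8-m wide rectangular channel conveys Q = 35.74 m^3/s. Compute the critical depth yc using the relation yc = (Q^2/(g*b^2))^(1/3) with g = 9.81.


Using yc = (Q^2 / (g * b^2))^(1/3):
Q^2 = 35.74^2 = 1277.35.
g * b^2 = 9.81 * 3.8^2 = 9.81 * 14.44 = 141.66.
Q^2 / (g*b^2) = 1277.35 / 141.66 = 9.017.
yc = 9.017^(1/3) = 2.0814 m.

2.0814


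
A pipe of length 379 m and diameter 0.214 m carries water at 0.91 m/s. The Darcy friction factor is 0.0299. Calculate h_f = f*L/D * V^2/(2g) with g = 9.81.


Darcy-Weisbach equation: h_f = f * (L/D) * V^2/(2g).
f * L/D = 0.0299 * 379/0.214 = 52.9537.
V^2/(2g) = 0.91^2 / (2*9.81) = 0.8281 / 19.62 = 0.0422 m.
h_f = 52.9537 * 0.0422 = 2.235 m.

2.235


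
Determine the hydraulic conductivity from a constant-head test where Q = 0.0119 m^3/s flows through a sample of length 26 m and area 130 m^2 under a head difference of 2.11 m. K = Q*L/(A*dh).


From K = Q*L / (A*dh):
Numerator: Q*L = 0.0119 * 26 = 0.3094.
Denominator: A*dh = 130 * 2.11 = 274.3.
K = 0.3094 / 274.3 = 0.001128 m/s.

0.001128


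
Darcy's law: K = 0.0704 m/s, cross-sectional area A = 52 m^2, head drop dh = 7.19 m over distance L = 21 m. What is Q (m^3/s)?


Darcy's law: Q = K * A * i, where i = dh/L.
Hydraulic gradient i = 7.19 / 21 = 0.342381.
Q = 0.0704 * 52 * 0.342381
  = 1.2534 m^3/s.

1.2534


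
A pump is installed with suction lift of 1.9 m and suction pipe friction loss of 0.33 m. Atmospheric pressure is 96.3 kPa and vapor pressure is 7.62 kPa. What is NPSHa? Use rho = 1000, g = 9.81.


NPSHa = p_atm/(rho*g) - z_s - hf_s - p_vap/(rho*g).
p_atm/(rho*g) = 96.3*1000 / (1000*9.81) = 9.817 m.
p_vap/(rho*g) = 7.62*1000 / (1000*9.81) = 0.777 m.
NPSHa = 9.817 - 1.9 - 0.33 - 0.777
      = 6.81 m.

6.81


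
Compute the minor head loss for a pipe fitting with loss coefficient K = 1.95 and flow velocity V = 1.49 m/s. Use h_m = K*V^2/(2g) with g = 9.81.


Minor loss formula: h_m = K * V^2/(2g).
V^2 = 1.49^2 = 2.2201.
V^2/(2g) = 2.2201 / 19.62 = 0.1132 m.
h_m = 1.95 * 0.1132 = 0.2207 m.

0.2207


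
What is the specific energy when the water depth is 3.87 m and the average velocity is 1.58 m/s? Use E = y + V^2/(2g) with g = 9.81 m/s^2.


Specific energy E = y + V^2/(2g).
Velocity head = V^2/(2g) = 1.58^2 / (2*9.81) = 2.4964 / 19.62 = 0.1272 m.
E = 3.87 + 0.1272 = 3.9972 m.

3.9972


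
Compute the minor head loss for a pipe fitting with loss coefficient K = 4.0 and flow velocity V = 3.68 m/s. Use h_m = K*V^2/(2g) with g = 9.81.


Minor loss formula: h_m = K * V^2/(2g).
V^2 = 3.68^2 = 13.5424.
V^2/(2g) = 13.5424 / 19.62 = 0.6902 m.
h_m = 4.0 * 0.6902 = 2.7609 m.

2.7609


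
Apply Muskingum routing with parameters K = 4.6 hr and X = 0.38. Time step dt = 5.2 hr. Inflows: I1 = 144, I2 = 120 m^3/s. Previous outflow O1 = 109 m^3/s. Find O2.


Muskingum coefficients:
denom = 2*K*(1-X) + dt = 2*4.6*(1-0.38) + 5.2 = 10.904.
C0 = (dt - 2*K*X)/denom = (5.2 - 2*4.6*0.38)/10.904 = 0.1563.
C1 = (dt + 2*K*X)/denom = (5.2 + 2*4.6*0.38)/10.904 = 0.7975.
C2 = (2*K*(1-X) - dt)/denom = 0.0462.
O2 = C0*I2 + C1*I1 + C2*O1
   = 0.1563*120 + 0.7975*144 + 0.0462*109
   = 138.63 m^3/s.

138.63


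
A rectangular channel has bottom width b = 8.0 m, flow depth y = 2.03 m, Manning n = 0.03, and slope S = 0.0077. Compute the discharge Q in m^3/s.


For a rectangular channel, the cross-sectional area A = b * y = 8.0 * 2.03 = 16.24 m^2.
The wetted perimeter P = b + 2y = 8.0 + 2*2.03 = 12.06 m.
Hydraulic radius R = A/P = 16.24/12.06 = 1.3466 m.
Velocity V = (1/n)*R^(2/3)*S^(1/2) = (1/0.03)*1.3466^(2/3)*0.0077^(1/2) = 3.5668 m/s.
Discharge Q = A * V = 16.24 * 3.5668 = 57.925 m^3/s.

57.925


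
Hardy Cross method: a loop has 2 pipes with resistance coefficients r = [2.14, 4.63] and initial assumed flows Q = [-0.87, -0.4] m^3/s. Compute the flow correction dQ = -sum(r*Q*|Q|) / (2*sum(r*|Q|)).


Numerator terms (r*Q*|Q|): 2.14*-0.87*|-0.87| = -1.6198; 4.63*-0.4*|-0.4| = -0.7408.
Sum of numerator = -2.3606.
Denominator terms (r*|Q|): 2.14*|-0.87| = 1.8618; 4.63*|-0.4| = 1.852.
2 * sum of denominator = 2 * 3.7138 = 7.4276.
dQ = --2.3606 / 7.4276 = 0.3178 m^3/s.

0.3178


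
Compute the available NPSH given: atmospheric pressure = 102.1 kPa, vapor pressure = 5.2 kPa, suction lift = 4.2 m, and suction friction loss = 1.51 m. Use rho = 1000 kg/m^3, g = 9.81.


NPSHa = p_atm/(rho*g) - z_s - hf_s - p_vap/(rho*g).
p_atm/(rho*g) = 102.1*1000 / (1000*9.81) = 10.408 m.
p_vap/(rho*g) = 5.2*1000 / (1000*9.81) = 0.53 m.
NPSHa = 10.408 - 4.2 - 1.51 - 0.53
      = 4.17 m.

4.17


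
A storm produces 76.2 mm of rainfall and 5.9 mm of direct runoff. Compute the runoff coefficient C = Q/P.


The runoff coefficient C = runoff depth / rainfall depth.
C = 5.9 / 76.2
  = 0.0774.

0.0774


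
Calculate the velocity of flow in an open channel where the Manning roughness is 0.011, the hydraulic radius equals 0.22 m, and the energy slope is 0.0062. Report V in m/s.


Manning's equation gives V = (1/n) * R^(2/3) * S^(1/2).
First, compute R^(2/3) = 0.22^(2/3) = 0.3644.
Next, S^(1/2) = 0.0062^(1/2) = 0.07874.
Then 1/n = 1/0.011 = 90.91.
V = 90.91 * 0.3644 * 0.07874 = 2.6087 m/s.

2.6087


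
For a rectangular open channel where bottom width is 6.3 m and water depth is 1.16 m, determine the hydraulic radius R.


For a rectangular section:
Flow area A = b * y = 6.3 * 1.16 = 7.31 m^2.
Wetted perimeter P = b + 2y = 6.3 + 2*1.16 = 8.62 m.
Hydraulic radius R = A/P = 7.31 / 8.62 = 0.8478 m.

0.8478


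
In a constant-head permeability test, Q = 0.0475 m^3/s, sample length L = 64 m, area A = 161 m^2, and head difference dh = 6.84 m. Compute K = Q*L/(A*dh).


From K = Q*L / (A*dh):
Numerator: Q*L = 0.0475 * 64 = 3.04.
Denominator: A*dh = 161 * 6.84 = 1101.24.
K = 3.04 / 1101.24 = 0.002761 m/s.

0.002761


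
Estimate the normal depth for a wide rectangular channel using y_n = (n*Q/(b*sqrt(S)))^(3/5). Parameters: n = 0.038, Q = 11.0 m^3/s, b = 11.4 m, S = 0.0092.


We use the wide-channel approximation y_n = (n*Q/(b*sqrt(S)))^(3/5).
sqrt(S) = sqrt(0.0092) = 0.095917.
Numerator: n*Q = 0.038 * 11.0 = 0.418.
Denominator: b*sqrt(S) = 11.4 * 0.095917 = 1.093454.
arg = 0.3823.
y_n = 0.3823^(3/5) = 0.5616 m.

0.5616


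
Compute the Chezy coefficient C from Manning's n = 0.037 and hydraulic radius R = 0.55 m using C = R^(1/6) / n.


The Chezy coefficient relates to Manning's n through C = R^(1/6) / n.
R^(1/6) = 0.55^(1/6) = 0.905164.
C = 0.905164 / 0.037 = 24.46 m^(1/2)/s.

24.46


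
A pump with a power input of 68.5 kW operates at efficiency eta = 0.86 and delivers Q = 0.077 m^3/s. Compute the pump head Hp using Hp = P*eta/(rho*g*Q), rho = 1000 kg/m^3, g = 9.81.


Pump head formula: Hp = P * eta / (rho * g * Q).
Numerator: P * eta = 68.5 * 1000 * 0.86 = 58910.0 W.
Denominator: rho * g * Q = 1000 * 9.81 * 0.077 = 755.37.
Hp = 58910.0 / 755.37 = 77.99 m.

77.99


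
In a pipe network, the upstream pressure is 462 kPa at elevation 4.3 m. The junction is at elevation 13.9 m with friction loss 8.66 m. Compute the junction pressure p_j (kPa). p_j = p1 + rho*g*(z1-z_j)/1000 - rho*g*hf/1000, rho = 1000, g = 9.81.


Junction pressure: p_j = p1 + rho*g*(z1 - z_j)/1000 - rho*g*hf/1000.
Elevation term = 1000*9.81*(4.3 - 13.9)/1000 = -94.176 kPa.
Friction term = 1000*9.81*8.66/1000 = 84.955 kPa.
p_j = 462 + -94.176 - 84.955 = 282.87 kPa.

282.87


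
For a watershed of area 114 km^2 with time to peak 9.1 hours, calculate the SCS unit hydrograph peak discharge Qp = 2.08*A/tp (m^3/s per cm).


SCS formula: Qp = 2.08 * A / tp.
Qp = 2.08 * 114 / 9.1
   = 237.12 / 9.1
   = 26.06 m^3/s per cm.

26.06


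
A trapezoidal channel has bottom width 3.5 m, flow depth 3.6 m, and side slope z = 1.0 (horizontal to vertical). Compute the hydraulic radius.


For a trapezoidal section with side slope z:
A = (b + z*y)*y = (3.5 + 1.0*3.6)*3.6 = 25.56 m^2.
P = b + 2*y*sqrt(1 + z^2) = 3.5 + 2*3.6*sqrt(1 + 1.0^2) = 13.682 m.
R = A/P = 25.56 / 13.682 = 1.8681 m.

1.8681


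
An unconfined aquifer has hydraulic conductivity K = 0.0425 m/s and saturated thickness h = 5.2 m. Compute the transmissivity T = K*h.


Transmissivity is defined as T = K * h.
T = 0.0425 * 5.2
  = 0.221 m^2/s.

0.221


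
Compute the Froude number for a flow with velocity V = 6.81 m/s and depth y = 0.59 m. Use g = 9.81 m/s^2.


The Froude number is defined as Fr = V / sqrt(g*y).
g*y = 9.81 * 0.59 = 5.7879.
sqrt(g*y) = sqrt(5.7879) = 2.4058.
Fr = 6.81 / 2.4058 = 2.8307.

2.8307


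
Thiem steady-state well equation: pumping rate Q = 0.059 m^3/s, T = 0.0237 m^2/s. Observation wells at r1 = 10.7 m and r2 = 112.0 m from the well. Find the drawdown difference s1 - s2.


Thiem equation: s1 - s2 = Q/(2*pi*T) * ln(r2/r1).
ln(r2/r1) = ln(112.0/10.7) = 2.3483.
Q/(2*pi*T) = 0.059 / (2*pi*0.0237) = 0.059 / 0.1489 = 0.3962.
s1 - s2 = 0.3962 * 2.3483 = 0.9304 m.

0.9304


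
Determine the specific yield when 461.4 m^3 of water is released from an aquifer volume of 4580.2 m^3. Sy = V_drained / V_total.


Specific yield Sy = Volume drained / Total volume.
Sy = 461.4 / 4580.2
   = 0.1007.

0.1007


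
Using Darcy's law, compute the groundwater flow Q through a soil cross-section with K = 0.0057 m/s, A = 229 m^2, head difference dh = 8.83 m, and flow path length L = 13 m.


Darcy's law: Q = K * A * i, where i = dh/L.
Hydraulic gradient i = 8.83 / 13 = 0.679231.
Q = 0.0057 * 229 * 0.679231
  = 0.8866 m^3/s.

0.8866


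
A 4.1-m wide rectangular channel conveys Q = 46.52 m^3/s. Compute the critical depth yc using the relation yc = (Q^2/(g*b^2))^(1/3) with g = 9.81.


Using yc = (Q^2 / (g * b^2))^(1/3):
Q^2 = 46.52^2 = 2164.11.
g * b^2 = 9.81 * 4.1^2 = 9.81 * 16.81 = 164.91.
Q^2 / (g*b^2) = 2164.11 / 164.91 = 13.123.
yc = 13.123^(1/3) = 2.3587 m.

2.3587


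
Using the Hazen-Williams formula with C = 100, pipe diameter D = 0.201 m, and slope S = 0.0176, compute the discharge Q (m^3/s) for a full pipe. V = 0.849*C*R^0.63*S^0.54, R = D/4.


For a full circular pipe, R = D/4 = 0.201/4 = 0.0503 m.
V = 0.849 * 100 * 0.0503^0.63 * 0.0176^0.54
  = 0.849 * 100 * 0.151955 * 0.11287
  = 1.4561 m/s.
Pipe area A = pi*D^2/4 = pi*0.201^2/4 = 0.0317 m^2.
Q = A * V = 0.0317 * 1.4561 = 0.0462 m^3/s.

0.0462


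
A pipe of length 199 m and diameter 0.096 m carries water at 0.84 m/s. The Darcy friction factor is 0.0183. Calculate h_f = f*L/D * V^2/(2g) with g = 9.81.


Darcy-Weisbach equation: h_f = f * (L/D) * V^2/(2g).
f * L/D = 0.0183 * 199/0.096 = 37.9344.
V^2/(2g) = 0.84^2 / (2*9.81) = 0.7056 / 19.62 = 0.036 m.
h_f = 37.9344 * 0.036 = 1.364 m.

1.364


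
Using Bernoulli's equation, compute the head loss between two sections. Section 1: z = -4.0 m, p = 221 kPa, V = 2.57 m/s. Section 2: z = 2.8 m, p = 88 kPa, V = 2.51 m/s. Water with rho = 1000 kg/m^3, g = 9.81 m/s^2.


Total head at each section: H = z + p/(rho*g) + V^2/(2g).
H1 = -4.0 + 221*1000/(1000*9.81) + 2.57^2/(2*9.81)
   = -4.0 + 22.528 + 0.3366
   = 18.865 m.
H2 = 2.8 + 88*1000/(1000*9.81) + 2.51^2/(2*9.81)
   = 2.8 + 8.97 + 0.3211
   = 12.092 m.
h_L = H1 - H2 = 18.865 - 12.092 = 6.773 m.

6.773


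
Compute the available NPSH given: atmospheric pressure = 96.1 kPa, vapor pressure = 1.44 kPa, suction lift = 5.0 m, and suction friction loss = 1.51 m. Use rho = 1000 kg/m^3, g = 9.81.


NPSHa = p_atm/(rho*g) - z_s - hf_s - p_vap/(rho*g).
p_atm/(rho*g) = 96.1*1000 / (1000*9.81) = 9.796 m.
p_vap/(rho*g) = 1.44*1000 / (1000*9.81) = 0.147 m.
NPSHa = 9.796 - 5.0 - 1.51 - 0.147
      = 3.14 m.

3.14


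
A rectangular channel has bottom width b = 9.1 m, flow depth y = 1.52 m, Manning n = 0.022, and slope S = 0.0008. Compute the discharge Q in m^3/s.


For a rectangular channel, the cross-sectional area A = b * y = 9.1 * 1.52 = 13.83 m^2.
The wetted perimeter P = b + 2y = 9.1 + 2*1.52 = 12.14 m.
Hydraulic radius R = A/P = 13.83/12.14 = 1.1394 m.
Velocity V = (1/n)*R^(2/3)*S^(1/2) = (1/0.022)*1.1394^(2/3)*0.0008^(1/2) = 1.4025 m/s.
Discharge Q = A * V = 13.83 * 1.4025 = 19.399 m^3/s.

19.399


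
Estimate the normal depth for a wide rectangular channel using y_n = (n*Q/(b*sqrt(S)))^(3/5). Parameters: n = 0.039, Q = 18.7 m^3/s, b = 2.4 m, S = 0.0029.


We use the wide-channel approximation y_n = (n*Q/(b*sqrt(S)))^(3/5).
sqrt(S) = sqrt(0.0029) = 0.053852.
Numerator: n*Q = 0.039 * 18.7 = 0.7293.
Denominator: b*sqrt(S) = 2.4 * 0.053852 = 0.129245.
arg = 5.6428.
y_n = 5.6428^(3/5) = 2.8242 m.

2.8242


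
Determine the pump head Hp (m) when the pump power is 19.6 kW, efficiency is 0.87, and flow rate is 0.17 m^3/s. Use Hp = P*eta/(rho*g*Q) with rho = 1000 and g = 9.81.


Pump head formula: Hp = P * eta / (rho * g * Q).
Numerator: P * eta = 19.6 * 1000 * 0.87 = 17052.0 W.
Denominator: rho * g * Q = 1000 * 9.81 * 0.17 = 1667.7.
Hp = 17052.0 / 1667.7 = 10.22 m.

10.22


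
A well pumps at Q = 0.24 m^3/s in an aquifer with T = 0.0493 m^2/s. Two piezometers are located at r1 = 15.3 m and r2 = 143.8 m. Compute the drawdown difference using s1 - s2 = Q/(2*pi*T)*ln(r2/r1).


Thiem equation: s1 - s2 = Q/(2*pi*T) * ln(r2/r1).
ln(r2/r1) = ln(143.8/15.3) = 2.2406.
Q/(2*pi*T) = 0.24 / (2*pi*0.0493) = 0.24 / 0.3098 = 0.7748.
s1 - s2 = 0.7748 * 2.2406 = 1.736 m.

1.736


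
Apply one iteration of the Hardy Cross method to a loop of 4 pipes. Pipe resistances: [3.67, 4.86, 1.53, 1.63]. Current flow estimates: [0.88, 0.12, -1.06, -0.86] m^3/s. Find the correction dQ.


Numerator terms (r*Q*|Q|): 3.67*0.88*|0.88| = 2.842; 4.86*0.12*|0.12| = 0.07; 1.53*-1.06*|-1.06| = -1.7191; 1.63*-0.86*|-0.86| = -1.2055.
Sum of numerator = -0.0126.
Denominator terms (r*|Q|): 3.67*|0.88| = 3.2296; 4.86*|0.12| = 0.5832; 1.53*|-1.06| = 1.6218; 1.63*|-0.86| = 1.4018.
2 * sum of denominator = 2 * 6.8364 = 13.6728.
dQ = --0.0126 / 13.6728 = 0.0009 m^3/s.

0.0009


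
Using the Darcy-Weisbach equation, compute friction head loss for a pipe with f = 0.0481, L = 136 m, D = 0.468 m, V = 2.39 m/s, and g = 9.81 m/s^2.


Darcy-Weisbach equation: h_f = f * (L/D) * V^2/(2g).
f * L/D = 0.0481 * 136/0.468 = 13.9778.
V^2/(2g) = 2.39^2 / (2*9.81) = 5.7121 / 19.62 = 0.2911 m.
h_f = 13.9778 * 0.2911 = 4.069 m.

4.069


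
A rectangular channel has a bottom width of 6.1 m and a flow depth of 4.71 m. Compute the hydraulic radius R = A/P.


For a rectangular section:
Flow area A = b * y = 6.1 * 4.71 = 28.73 m^2.
Wetted perimeter P = b + 2y = 6.1 + 2*4.71 = 15.52 m.
Hydraulic radius R = A/P = 28.73 / 15.52 = 1.8512 m.

1.8512


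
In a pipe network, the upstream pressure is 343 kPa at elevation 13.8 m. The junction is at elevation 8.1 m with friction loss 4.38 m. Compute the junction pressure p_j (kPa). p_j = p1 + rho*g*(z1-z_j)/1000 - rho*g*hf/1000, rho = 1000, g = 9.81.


Junction pressure: p_j = p1 + rho*g*(z1 - z_j)/1000 - rho*g*hf/1000.
Elevation term = 1000*9.81*(13.8 - 8.1)/1000 = 55.917 kPa.
Friction term = 1000*9.81*4.38/1000 = 42.968 kPa.
p_j = 343 + 55.917 - 42.968 = 355.95 kPa.

355.95


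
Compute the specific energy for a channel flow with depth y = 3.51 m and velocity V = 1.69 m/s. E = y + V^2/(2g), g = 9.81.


Specific energy E = y + V^2/(2g).
Velocity head = V^2/(2g) = 1.69^2 / (2*9.81) = 2.8561 / 19.62 = 0.1456 m.
E = 3.51 + 0.1456 = 3.6556 m.

3.6556


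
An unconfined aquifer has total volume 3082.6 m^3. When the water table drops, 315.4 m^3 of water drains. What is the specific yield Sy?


Specific yield Sy = Volume drained / Total volume.
Sy = 315.4 / 3082.6
   = 0.1023.

0.1023


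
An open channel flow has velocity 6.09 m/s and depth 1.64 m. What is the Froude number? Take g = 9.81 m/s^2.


The Froude number is defined as Fr = V / sqrt(g*y).
g*y = 9.81 * 1.64 = 16.0884.
sqrt(g*y) = sqrt(16.0884) = 4.011.
Fr = 6.09 / 4.011 = 1.5183.

1.5183


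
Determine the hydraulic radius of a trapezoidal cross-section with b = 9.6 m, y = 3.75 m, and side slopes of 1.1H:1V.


For a trapezoidal section with side slope z:
A = (b + z*y)*y = (9.6 + 1.1*3.75)*3.75 = 51.469 m^2.
P = b + 2*y*sqrt(1 + z^2) = 9.6 + 2*3.75*sqrt(1 + 1.1^2) = 20.75 m.
R = A/P = 51.469 / 20.75 = 2.4805 m.

2.4805


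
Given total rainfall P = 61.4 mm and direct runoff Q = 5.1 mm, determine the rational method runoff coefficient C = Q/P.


The runoff coefficient C = runoff depth / rainfall depth.
C = 5.1 / 61.4
  = 0.0831.

0.0831


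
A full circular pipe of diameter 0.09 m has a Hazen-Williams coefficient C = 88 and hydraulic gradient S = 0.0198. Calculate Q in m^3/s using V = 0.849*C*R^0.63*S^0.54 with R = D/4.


For a full circular pipe, R = D/4 = 0.09/4 = 0.0225 m.
V = 0.849 * 88 * 0.0225^0.63 * 0.0198^0.54
  = 0.849 * 88 * 0.091596 * 0.120282
  = 0.8231 m/s.
Pipe area A = pi*D^2/4 = pi*0.09^2/4 = 0.0064 m^2.
Q = A * V = 0.0064 * 0.8231 = 0.0052 m^3/s.

0.0052


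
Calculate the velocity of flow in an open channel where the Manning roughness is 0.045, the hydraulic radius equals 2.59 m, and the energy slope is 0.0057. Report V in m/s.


Manning's equation gives V = (1/n) * R^(2/3) * S^(1/2).
First, compute R^(2/3) = 2.59^(2/3) = 1.886.
Next, S^(1/2) = 0.0057^(1/2) = 0.075498.
Then 1/n = 1/0.045 = 22.22.
V = 22.22 * 1.886 * 0.075498 = 3.1642 m/s.

3.1642


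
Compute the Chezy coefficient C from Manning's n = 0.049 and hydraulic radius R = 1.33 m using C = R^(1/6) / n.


The Chezy coefficient relates to Manning's n through C = R^(1/6) / n.
R^(1/6) = 1.33^(1/6) = 1.048677.
C = 1.048677 / 0.049 = 21.4 m^(1/2)/s.

21.4


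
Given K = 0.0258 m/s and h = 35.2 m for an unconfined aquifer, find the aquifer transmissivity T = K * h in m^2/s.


Transmissivity is defined as T = K * h.
T = 0.0258 * 35.2
  = 0.9082 m^2/s.

0.9082


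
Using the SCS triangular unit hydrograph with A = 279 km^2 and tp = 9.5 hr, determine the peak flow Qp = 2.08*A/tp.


SCS formula: Qp = 2.08 * A / tp.
Qp = 2.08 * 279 / 9.5
   = 580.32 / 9.5
   = 61.09 m^3/s per cm.

61.09


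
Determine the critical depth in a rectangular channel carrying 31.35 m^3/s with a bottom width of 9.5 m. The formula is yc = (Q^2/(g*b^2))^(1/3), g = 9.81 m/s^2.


Using yc = (Q^2 / (g * b^2))^(1/3):
Q^2 = 31.35^2 = 982.82.
g * b^2 = 9.81 * 9.5^2 = 9.81 * 90.25 = 885.35.
Q^2 / (g*b^2) = 982.82 / 885.35 = 1.1101.
yc = 1.1101^(1/3) = 1.0354 m.

1.0354


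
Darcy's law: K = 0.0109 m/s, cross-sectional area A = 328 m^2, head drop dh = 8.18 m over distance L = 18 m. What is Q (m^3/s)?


Darcy's law: Q = K * A * i, where i = dh/L.
Hydraulic gradient i = 8.18 / 18 = 0.454444.
Q = 0.0109 * 328 * 0.454444
  = 1.6247 m^3/s.

1.6247


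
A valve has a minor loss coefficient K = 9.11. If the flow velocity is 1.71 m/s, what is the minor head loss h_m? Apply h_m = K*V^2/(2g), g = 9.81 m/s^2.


Minor loss formula: h_m = K * V^2/(2g).
V^2 = 1.71^2 = 2.9241.
V^2/(2g) = 2.9241 / 19.62 = 0.149 m.
h_m = 9.11 * 0.149 = 1.3577 m.

1.3577


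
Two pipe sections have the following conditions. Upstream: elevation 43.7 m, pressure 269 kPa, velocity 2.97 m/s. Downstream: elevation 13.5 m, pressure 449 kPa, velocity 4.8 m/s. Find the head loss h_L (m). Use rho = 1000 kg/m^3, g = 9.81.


Total head at each section: H = z + p/(rho*g) + V^2/(2g).
H1 = 43.7 + 269*1000/(1000*9.81) + 2.97^2/(2*9.81)
   = 43.7 + 27.421 + 0.4496
   = 71.571 m.
H2 = 13.5 + 449*1000/(1000*9.81) + 4.8^2/(2*9.81)
   = 13.5 + 45.77 + 1.1743
   = 60.444 m.
h_L = H1 - H2 = 71.571 - 60.444 = 11.127 m.

11.127


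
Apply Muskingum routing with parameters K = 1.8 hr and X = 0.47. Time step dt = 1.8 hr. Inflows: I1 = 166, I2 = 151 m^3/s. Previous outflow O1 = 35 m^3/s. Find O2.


Muskingum coefficients:
denom = 2*K*(1-X) + dt = 2*1.8*(1-0.47) + 1.8 = 3.708.
C0 = (dt - 2*K*X)/denom = (1.8 - 2*1.8*0.47)/3.708 = 0.0291.
C1 = (dt + 2*K*X)/denom = (1.8 + 2*1.8*0.47)/3.708 = 0.9417.
C2 = (2*K*(1-X) - dt)/denom = 0.0291.
O2 = C0*I2 + C1*I1 + C2*O1
   = 0.0291*151 + 0.9417*166 + 0.0291*35
   = 161.75 m^3/s.

161.75


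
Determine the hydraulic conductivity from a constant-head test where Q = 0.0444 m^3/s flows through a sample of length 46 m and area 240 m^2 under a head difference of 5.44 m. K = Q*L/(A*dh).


From K = Q*L / (A*dh):
Numerator: Q*L = 0.0444 * 46 = 2.0424.
Denominator: A*dh = 240 * 5.44 = 1305.6.
K = 2.0424 / 1305.6 = 0.001564 m/s.

0.001564


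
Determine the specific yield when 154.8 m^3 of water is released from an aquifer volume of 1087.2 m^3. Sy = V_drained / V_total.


Specific yield Sy = Volume drained / Total volume.
Sy = 154.8 / 1087.2
   = 0.1424.

0.1424


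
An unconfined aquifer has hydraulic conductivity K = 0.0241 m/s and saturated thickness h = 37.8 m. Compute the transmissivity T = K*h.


Transmissivity is defined as T = K * h.
T = 0.0241 * 37.8
  = 0.911 m^2/s.

0.911


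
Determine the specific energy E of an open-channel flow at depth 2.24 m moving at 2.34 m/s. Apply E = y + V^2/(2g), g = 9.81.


Specific energy E = y + V^2/(2g).
Velocity head = V^2/(2g) = 2.34^2 / (2*9.81) = 5.4756 / 19.62 = 0.2791 m.
E = 2.24 + 0.2791 = 2.5191 m.

2.5191


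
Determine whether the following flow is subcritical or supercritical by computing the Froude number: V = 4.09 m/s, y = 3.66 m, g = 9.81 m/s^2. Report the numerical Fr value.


The Froude number is defined as Fr = V / sqrt(g*y).
g*y = 9.81 * 3.66 = 35.9046.
sqrt(g*y) = sqrt(35.9046) = 5.992.
Fr = 4.09 / 5.992 = 0.6826.
Since Fr < 1, the flow is subcritical.

0.6826


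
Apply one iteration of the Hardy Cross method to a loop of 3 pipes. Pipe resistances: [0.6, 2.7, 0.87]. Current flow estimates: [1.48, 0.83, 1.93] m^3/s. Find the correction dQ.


Numerator terms (r*Q*|Q|): 0.6*1.48*|1.48| = 1.3142; 2.7*0.83*|0.83| = 1.86; 0.87*1.93*|1.93| = 3.2407.
Sum of numerator = 6.4149.
Denominator terms (r*|Q|): 0.6*|1.48| = 0.888; 2.7*|0.83| = 2.241; 0.87*|1.93| = 1.6791.
2 * sum of denominator = 2 * 4.8081 = 9.6162.
dQ = -6.4149 / 9.6162 = -0.6671 m^3/s.

-0.6671


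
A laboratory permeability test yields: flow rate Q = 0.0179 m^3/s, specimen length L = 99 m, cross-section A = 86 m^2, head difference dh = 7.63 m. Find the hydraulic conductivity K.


From K = Q*L / (A*dh):
Numerator: Q*L = 0.0179 * 99 = 1.7721.
Denominator: A*dh = 86 * 7.63 = 656.18.
K = 1.7721 / 656.18 = 0.002701 m/s.

0.002701


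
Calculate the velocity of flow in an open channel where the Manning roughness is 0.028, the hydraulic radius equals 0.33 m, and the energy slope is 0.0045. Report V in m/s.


Manning's equation gives V = (1/n) * R^(2/3) * S^(1/2).
First, compute R^(2/3) = 0.33^(2/3) = 0.4775.
Next, S^(1/2) = 0.0045^(1/2) = 0.067082.
Then 1/n = 1/0.028 = 35.71.
V = 35.71 * 0.4775 * 0.067082 = 1.1441 m/s.

1.1441


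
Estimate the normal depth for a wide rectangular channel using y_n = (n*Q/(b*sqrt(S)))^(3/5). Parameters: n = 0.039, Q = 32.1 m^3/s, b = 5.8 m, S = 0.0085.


We use the wide-channel approximation y_n = (n*Q/(b*sqrt(S)))^(3/5).
sqrt(S) = sqrt(0.0085) = 0.092195.
Numerator: n*Q = 0.039 * 32.1 = 1.2519.
Denominator: b*sqrt(S) = 5.8 * 0.092195 = 0.534731.
arg = 2.3412.
y_n = 2.3412^(3/5) = 1.6659 m.

1.6659


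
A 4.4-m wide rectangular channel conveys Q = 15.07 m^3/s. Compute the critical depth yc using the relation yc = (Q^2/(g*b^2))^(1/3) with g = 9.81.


Using yc = (Q^2 / (g * b^2))^(1/3):
Q^2 = 15.07^2 = 227.1.
g * b^2 = 9.81 * 4.4^2 = 9.81 * 19.36 = 189.92.
Q^2 / (g*b^2) = 227.1 / 189.92 = 1.1958.
yc = 1.1958^(1/3) = 1.0614 m.

1.0614


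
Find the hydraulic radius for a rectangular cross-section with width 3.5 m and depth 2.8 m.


For a rectangular section:
Flow area A = b * y = 3.5 * 2.8 = 9.8 m^2.
Wetted perimeter P = b + 2y = 3.5 + 2*2.8 = 9.1 m.
Hydraulic radius R = A/P = 9.8 / 9.1 = 1.0769 m.

1.0769


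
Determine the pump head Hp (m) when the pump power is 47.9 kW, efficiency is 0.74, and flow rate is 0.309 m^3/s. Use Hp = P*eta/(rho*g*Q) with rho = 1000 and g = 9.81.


Pump head formula: Hp = P * eta / (rho * g * Q).
Numerator: P * eta = 47.9 * 1000 * 0.74 = 35446.0 W.
Denominator: rho * g * Q = 1000 * 9.81 * 0.309 = 3031.29.
Hp = 35446.0 / 3031.29 = 11.69 m.

11.69


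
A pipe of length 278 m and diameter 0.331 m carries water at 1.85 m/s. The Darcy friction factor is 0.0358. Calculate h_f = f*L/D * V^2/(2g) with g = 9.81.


Darcy-Weisbach equation: h_f = f * (L/D) * V^2/(2g).
f * L/D = 0.0358 * 278/0.331 = 30.0677.
V^2/(2g) = 1.85^2 / (2*9.81) = 3.4225 / 19.62 = 0.1744 m.
h_f = 30.0677 * 0.1744 = 5.245 m.

5.245


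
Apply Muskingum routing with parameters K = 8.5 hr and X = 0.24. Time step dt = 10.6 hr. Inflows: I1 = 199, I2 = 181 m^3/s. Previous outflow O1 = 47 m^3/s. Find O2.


Muskingum coefficients:
denom = 2*K*(1-X) + dt = 2*8.5*(1-0.24) + 10.6 = 23.52.
C0 = (dt - 2*K*X)/denom = (10.6 - 2*8.5*0.24)/23.52 = 0.2772.
C1 = (dt + 2*K*X)/denom = (10.6 + 2*8.5*0.24)/23.52 = 0.6241.
C2 = (2*K*(1-X) - dt)/denom = 0.0986.
O2 = C0*I2 + C1*I1 + C2*O1
   = 0.2772*181 + 0.6241*199 + 0.0986*47
   = 179.02 m^3/s.

179.02


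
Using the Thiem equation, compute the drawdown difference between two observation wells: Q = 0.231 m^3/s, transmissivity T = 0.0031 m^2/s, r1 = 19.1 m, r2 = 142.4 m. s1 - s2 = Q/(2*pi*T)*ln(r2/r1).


Thiem equation: s1 - s2 = Q/(2*pi*T) * ln(r2/r1).
ln(r2/r1) = ln(142.4/19.1) = 2.009.
Q/(2*pi*T) = 0.231 / (2*pi*0.0031) = 0.231 / 0.0195 = 11.8596.
s1 - s2 = 11.8596 * 2.009 = 23.8254 m.

23.8254


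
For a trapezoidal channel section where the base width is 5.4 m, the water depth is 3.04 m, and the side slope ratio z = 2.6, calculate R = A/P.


For a trapezoidal section with side slope z:
A = (b + z*y)*y = (5.4 + 2.6*3.04)*3.04 = 40.444 m^2.
P = b + 2*y*sqrt(1 + z^2) = 5.4 + 2*3.04*sqrt(1 + 2.6^2) = 22.337 m.
R = A/P = 40.444 / 22.337 = 1.8106 m.

1.8106


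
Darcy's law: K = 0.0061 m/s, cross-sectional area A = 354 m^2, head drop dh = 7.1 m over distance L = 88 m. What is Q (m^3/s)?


Darcy's law: Q = K * A * i, where i = dh/L.
Hydraulic gradient i = 7.1 / 88 = 0.080682.
Q = 0.0061 * 354 * 0.080682
  = 0.1742 m^3/s.

0.1742


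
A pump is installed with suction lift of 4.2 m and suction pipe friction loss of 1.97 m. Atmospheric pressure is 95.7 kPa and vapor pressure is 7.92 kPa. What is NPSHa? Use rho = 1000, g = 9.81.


NPSHa = p_atm/(rho*g) - z_s - hf_s - p_vap/(rho*g).
p_atm/(rho*g) = 95.7*1000 / (1000*9.81) = 9.755 m.
p_vap/(rho*g) = 7.92*1000 / (1000*9.81) = 0.807 m.
NPSHa = 9.755 - 4.2 - 1.97 - 0.807
      = 2.78 m.

2.78


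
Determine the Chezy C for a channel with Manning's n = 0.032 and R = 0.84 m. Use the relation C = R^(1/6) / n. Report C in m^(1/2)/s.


The Chezy coefficient relates to Manning's n through C = R^(1/6) / n.
R^(1/6) = 0.84^(1/6) = 0.971359.
C = 0.971359 / 0.032 = 30.35 m^(1/2)/s.

30.35


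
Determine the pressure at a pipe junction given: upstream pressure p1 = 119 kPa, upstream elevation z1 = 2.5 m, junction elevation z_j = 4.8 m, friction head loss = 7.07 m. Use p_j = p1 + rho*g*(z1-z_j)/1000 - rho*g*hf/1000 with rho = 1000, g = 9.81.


Junction pressure: p_j = p1 + rho*g*(z1 - z_j)/1000 - rho*g*hf/1000.
Elevation term = 1000*9.81*(2.5 - 4.8)/1000 = -22.563 kPa.
Friction term = 1000*9.81*7.07/1000 = 69.357 kPa.
p_j = 119 + -22.563 - 69.357 = 27.08 kPa.

27.08


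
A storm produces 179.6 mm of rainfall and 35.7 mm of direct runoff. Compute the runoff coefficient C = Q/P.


The runoff coefficient C = runoff depth / rainfall depth.
C = 35.7 / 179.6
  = 0.1988.

0.1988


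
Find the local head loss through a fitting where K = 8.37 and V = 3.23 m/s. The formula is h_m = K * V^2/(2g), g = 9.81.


Minor loss formula: h_m = K * V^2/(2g).
V^2 = 3.23^2 = 10.4329.
V^2/(2g) = 10.4329 / 19.62 = 0.5317 m.
h_m = 8.37 * 0.5317 = 4.4507 m.

4.4507


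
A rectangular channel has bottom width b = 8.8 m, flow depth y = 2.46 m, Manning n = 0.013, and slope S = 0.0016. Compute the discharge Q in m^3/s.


For a rectangular channel, the cross-sectional area A = b * y = 8.8 * 2.46 = 21.65 m^2.
The wetted perimeter P = b + 2y = 8.8 + 2*2.46 = 13.72 m.
Hydraulic radius R = A/P = 21.65/13.72 = 1.5778 m.
Velocity V = (1/n)*R^(2/3)*S^(1/2) = (1/0.013)*1.5778^(2/3)*0.0016^(1/2) = 4.1702 m/s.
Discharge Q = A * V = 21.65 * 4.1702 = 90.277 m^3/s.

90.277


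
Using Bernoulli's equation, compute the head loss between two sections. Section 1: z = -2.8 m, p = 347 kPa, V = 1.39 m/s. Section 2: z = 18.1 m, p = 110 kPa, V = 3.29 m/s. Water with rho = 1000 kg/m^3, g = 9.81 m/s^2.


Total head at each section: H = z + p/(rho*g) + V^2/(2g).
H1 = -2.8 + 347*1000/(1000*9.81) + 1.39^2/(2*9.81)
   = -2.8 + 35.372 + 0.0985
   = 32.671 m.
H2 = 18.1 + 110*1000/(1000*9.81) + 3.29^2/(2*9.81)
   = 18.1 + 11.213 + 0.5517
   = 29.865 m.
h_L = H1 - H2 = 32.671 - 29.865 = 2.806 m.

2.806


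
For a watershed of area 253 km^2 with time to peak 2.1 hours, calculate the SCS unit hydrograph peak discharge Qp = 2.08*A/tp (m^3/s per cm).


SCS formula: Qp = 2.08 * A / tp.
Qp = 2.08 * 253 / 2.1
   = 526.24 / 2.1
   = 250.59 m^3/s per cm.

250.59


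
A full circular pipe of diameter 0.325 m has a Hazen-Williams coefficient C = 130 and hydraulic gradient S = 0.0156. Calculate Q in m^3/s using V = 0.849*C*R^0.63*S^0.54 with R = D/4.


For a full circular pipe, R = D/4 = 0.325/4 = 0.0813 m.
V = 0.849 * 130 * 0.0813^0.63 * 0.0156^0.54
  = 0.849 * 130 * 0.205678 * 0.105752
  = 2.4006 m/s.
Pipe area A = pi*D^2/4 = pi*0.325^2/4 = 0.083 m^2.
Q = A * V = 0.083 * 2.4006 = 0.1992 m^3/s.

0.1992


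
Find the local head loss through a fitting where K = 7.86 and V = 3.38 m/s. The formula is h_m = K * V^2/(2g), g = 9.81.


Minor loss formula: h_m = K * V^2/(2g).
V^2 = 3.38^2 = 11.4244.
V^2/(2g) = 11.4244 / 19.62 = 0.5823 m.
h_m = 7.86 * 0.5823 = 4.5767 m.

4.5767


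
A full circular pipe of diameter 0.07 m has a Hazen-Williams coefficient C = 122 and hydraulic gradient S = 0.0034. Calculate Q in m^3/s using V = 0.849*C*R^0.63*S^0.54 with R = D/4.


For a full circular pipe, R = D/4 = 0.07/4 = 0.0175 m.
V = 0.849 * 122 * 0.0175^0.63 * 0.0034^0.54
  = 0.849 * 122 * 0.078183 * 0.046451
  = 0.3762 m/s.
Pipe area A = pi*D^2/4 = pi*0.07^2/4 = 0.0038 m^2.
Q = A * V = 0.0038 * 0.3762 = 0.0014 m^3/s.

0.0014


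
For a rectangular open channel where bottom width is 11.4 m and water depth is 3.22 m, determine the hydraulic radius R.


For a rectangular section:
Flow area A = b * y = 11.4 * 3.22 = 36.71 m^2.
Wetted perimeter P = b + 2y = 11.4 + 2*3.22 = 17.84 m.
Hydraulic radius R = A/P = 36.71 / 17.84 = 2.0576 m.

2.0576


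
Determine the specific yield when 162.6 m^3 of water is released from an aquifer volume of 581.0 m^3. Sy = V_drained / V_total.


Specific yield Sy = Volume drained / Total volume.
Sy = 162.6 / 581.0
   = 0.2799.

0.2799


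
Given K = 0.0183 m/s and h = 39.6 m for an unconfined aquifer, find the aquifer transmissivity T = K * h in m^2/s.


Transmissivity is defined as T = K * h.
T = 0.0183 * 39.6
  = 0.7247 m^2/s.

0.7247


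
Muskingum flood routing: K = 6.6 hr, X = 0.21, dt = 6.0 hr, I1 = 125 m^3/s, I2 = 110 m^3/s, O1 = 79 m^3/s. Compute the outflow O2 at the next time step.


Muskingum coefficients:
denom = 2*K*(1-X) + dt = 2*6.6*(1-0.21) + 6.0 = 16.428.
C0 = (dt - 2*K*X)/denom = (6.0 - 2*6.6*0.21)/16.428 = 0.1965.
C1 = (dt + 2*K*X)/denom = (6.0 + 2*6.6*0.21)/16.428 = 0.534.
C2 = (2*K*(1-X) - dt)/denom = 0.2695.
O2 = C0*I2 + C1*I1 + C2*O1
   = 0.1965*110 + 0.534*125 + 0.2695*79
   = 109.65 m^3/s.

109.65


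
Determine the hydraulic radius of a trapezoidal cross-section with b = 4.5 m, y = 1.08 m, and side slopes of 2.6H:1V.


For a trapezoidal section with side slope z:
A = (b + z*y)*y = (4.5 + 2.6*1.08)*1.08 = 7.893 m^2.
P = b + 2*y*sqrt(1 + z^2) = 4.5 + 2*1.08*sqrt(1 + 2.6^2) = 10.517 m.
R = A/P = 7.893 / 10.517 = 0.7505 m.

0.7505


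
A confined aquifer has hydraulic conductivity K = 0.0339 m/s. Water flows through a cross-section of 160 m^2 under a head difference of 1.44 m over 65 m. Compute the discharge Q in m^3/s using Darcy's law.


Darcy's law: Q = K * A * i, where i = dh/L.
Hydraulic gradient i = 1.44 / 65 = 0.022154.
Q = 0.0339 * 160 * 0.022154
  = 0.1202 m^3/s.

0.1202


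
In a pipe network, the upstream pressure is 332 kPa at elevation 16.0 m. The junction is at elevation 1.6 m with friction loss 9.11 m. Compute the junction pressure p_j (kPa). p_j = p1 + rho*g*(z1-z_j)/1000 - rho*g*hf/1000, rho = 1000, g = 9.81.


Junction pressure: p_j = p1 + rho*g*(z1 - z_j)/1000 - rho*g*hf/1000.
Elevation term = 1000*9.81*(16.0 - 1.6)/1000 = 141.264 kPa.
Friction term = 1000*9.81*9.11/1000 = 89.369 kPa.
p_j = 332 + 141.264 - 89.369 = 383.89 kPa.

383.89


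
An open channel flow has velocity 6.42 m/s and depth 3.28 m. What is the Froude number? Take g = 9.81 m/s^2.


The Froude number is defined as Fr = V / sqrt(g*y).
g*y = 9.81 * 3.28 = 32.1768.
sqrt(g*y) = sqrt(32.1768) = 5.6725.
Fr = 6.42 / 5.6725 = 1.1318.

1.1318


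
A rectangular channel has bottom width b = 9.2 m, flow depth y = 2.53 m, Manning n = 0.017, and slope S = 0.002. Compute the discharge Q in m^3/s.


For a rectangular channel, the cross-sectional area A = b * y = 9.2 * 2.53 = 23.28 m^2.
The wetted perimeter P = b + 2y = 9.2 + 2*2.53 = 14.26 m.
Hydraulic radius R = A/P = 23.28/14.26 = 1.6323 m.
Velocity V = (1/n)*R^(2/3)*S^(1/2) = (1/0.017)*1.6323^(2/3)*0.002^(1/2) = 3.6469 m/s.
Discharge Q = A * V = 23.28 * 3.6469 = 84.886 m^3/s.

84.886


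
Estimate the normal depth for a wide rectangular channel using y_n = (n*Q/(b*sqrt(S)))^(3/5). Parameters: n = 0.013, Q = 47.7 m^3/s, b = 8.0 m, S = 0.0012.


We use the wide-channel approximation y_n = (n*Q/(b*sqrt(S)))^(3/5).
sqrt(S) = sqrt(0.0012) = 0.034641.
Numerator: n*Q = 0.013 * 47.7 = 0.6201.
Denominator: b*sqrt(S) = 8.0 * 0.034641 = 0.277128.
arg = 2.2376.
y_n = 2.2376^(3/5) = 1.6213 m.

1.6213


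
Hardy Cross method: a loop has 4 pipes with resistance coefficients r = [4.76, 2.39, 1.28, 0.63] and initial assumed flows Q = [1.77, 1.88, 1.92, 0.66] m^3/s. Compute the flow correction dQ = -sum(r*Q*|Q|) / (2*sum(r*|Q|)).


Numerator terms (r*Q*|Q|): 4.76*1.77*|1.77| = 14.9126; 2.39*1.88*|1.88| = 8.4472; 1.28*1.92*|1.92| = 4.7186; 0.63*0.66*|0.66| = 0.2744.
Sum of numerator = 28.3528.
Denominator terms (r*|Q|): 4.76*|1.77| = 8.4252; 2.39*|1.88| = 4.4932; 1.28*|1.92| = 2.4576; 0.63*|0.66| = 0.4158.
2 * sum of denominator = 2 * 15.7918 = 31.5836.
dQ = -28.3528 / 31.5836 = -0.8977 m^3/s.

-0.8977


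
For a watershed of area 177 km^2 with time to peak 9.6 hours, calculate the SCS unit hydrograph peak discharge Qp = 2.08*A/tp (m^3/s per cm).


SCS formula: Qp = 2.08 * A / tp.
Qp = 2.08 * 177 / 9.6
   = 368.16 / 9.6
   = 38.35 m^3/s per cm.

38.35


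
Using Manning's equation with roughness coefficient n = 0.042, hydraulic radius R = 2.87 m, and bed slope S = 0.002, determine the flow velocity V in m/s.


Manning's equation gives V = (1/n) * R^(2/3) * S^(1/2).
First, compute R^(2/3) = 2.87^(2/3) = 2.0195.
Next, S^(1/2) = 0.002^(1/2) = 0.044721.
Then 1/n = 1/0.042 = 23.81.
V = 23.81 * 2.0195 * 0.044721 = 2.1504 m/s.

2.1504


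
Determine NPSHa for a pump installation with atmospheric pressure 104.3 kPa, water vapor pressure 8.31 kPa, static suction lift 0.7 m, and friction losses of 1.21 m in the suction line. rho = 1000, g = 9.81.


NPSHa = p_atm/(rho*g) - z_s - hf_s - p_vap/(rho*g).
p_atm/(rho*g) = 104.3*1000 / (1000*9.81) = 10.632 m.
p_vap/(rho*g) = 8.31*1000 / (1000*9.81) = 0.847 m.
NPSHa = 10.632 - 0.7 - 1.21 - 0.847
      = 7.87 m.

7.87


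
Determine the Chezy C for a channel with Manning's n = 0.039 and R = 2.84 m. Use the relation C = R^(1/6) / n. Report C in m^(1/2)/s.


The Chezy coefficient relates to Manning's n through C = R^(1/6) / n.
R^(1/6) = 2.84^(1/6) = 1.190017.
C = 1.190017 / 0.039 = 30.51 m^(1/2)/s.

30.51


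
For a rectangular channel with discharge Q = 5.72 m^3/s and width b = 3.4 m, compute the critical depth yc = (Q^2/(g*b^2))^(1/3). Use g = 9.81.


Using yc = (Q^2 / (g * b^2))^(1/3):
Q^2 = 5.72^2 = 32.72.
g * b^2 = 9.81 * 3.4^2 = 9.81 * 11.56 = 113.4.
Q^2 / (g*b^2) = 32.72 / 113.4 = 0.2885.
yc = 0.2885^(1/3) = 0.6608 m.

0.6608


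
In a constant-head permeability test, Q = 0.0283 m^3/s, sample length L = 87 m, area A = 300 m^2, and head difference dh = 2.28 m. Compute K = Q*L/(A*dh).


From K = Q*L / (A*dh):
Numerator: Q*L = 0.0283 * 87 = 2.4621.
Denominator: A*dh = 300 * 2.28 = 684.0.
K = 2.4621 / 684.0 = 0.0036 m/s.

0.0036


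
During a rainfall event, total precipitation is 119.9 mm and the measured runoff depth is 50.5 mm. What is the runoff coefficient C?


The runoff coefficient C = runoff depth / rainfall depth.
C = 50.5 / 119.9
  = 0.4212.

0.4212


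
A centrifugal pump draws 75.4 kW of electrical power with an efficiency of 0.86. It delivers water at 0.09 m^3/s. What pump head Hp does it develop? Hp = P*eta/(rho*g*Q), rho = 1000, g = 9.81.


Pump head formula: Hp = P * eta / (rho * g * Q).
Numerator: P * eta = 75.4 * 1000 * 0.86 = 64844.0 W.
Denominator: rho * g * Q = 1000 * 9.81 * 0.09 = 882.9.
Hp = 64844.0 / 882.9 = 73.44 m.

73.44
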